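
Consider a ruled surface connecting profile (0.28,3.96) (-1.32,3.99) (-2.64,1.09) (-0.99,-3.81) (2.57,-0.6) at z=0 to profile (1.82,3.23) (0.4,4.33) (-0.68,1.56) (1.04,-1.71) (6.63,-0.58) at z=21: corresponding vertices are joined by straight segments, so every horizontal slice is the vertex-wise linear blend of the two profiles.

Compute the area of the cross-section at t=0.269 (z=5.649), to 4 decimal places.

Cross-section at t=0.269: each vertex is (1-t)·p0[i] + t·p1[i].
  v1: (1-0.269)·(0.28,3.96) + 0.269·(1.82,3.23) = (0.6943,3.7636)
  v2: (1-0.269)·(-1.32,3.99) + 0.269·(0.4,4.33) = (-0.8573,4.0815)
  v3: (1-0.269)·(-2.64,1.09) + 0.269·(-0.68,1.56) = (-2.1128,1.2164)
  v4: (1-0.269)·(-0.99,-3.81) + 0.269·(1.04,-1.71) = (-0.4439,-3.2451)
  v5: (1-0.269)·(2.57,-0.6) + 0.269·(6.63,-0.58) = (3.6621,-0.5946)
Shoelace sum Σ(x_i·y_{i+1} − x_{i+1}·y_i):
  i=1: 0.6943·4.0815 − -0.8573·3.7636 = +6.0602 (running +6.0602)
  i=2: -0.8573·1.2164 − -2.1128·4.0815 = +7.5803 (running +13.6405)
  i=3: -2.1128·-3.2451 − -0.4439·1.2164 = +7.3961 (running +21.0366)
  i=4: -0.4439·-0.5946 − 3.6621·-3.2451 = +12.1480 (running +33.1846)
  i=5: 3.6621·3.7636 − 0.6943·-0.5946 = +14.1958 (running +47.3804)
Area = |Σ|/2 = |47.3804|/2 = 23.6902

Area at t=0.269: 23.6902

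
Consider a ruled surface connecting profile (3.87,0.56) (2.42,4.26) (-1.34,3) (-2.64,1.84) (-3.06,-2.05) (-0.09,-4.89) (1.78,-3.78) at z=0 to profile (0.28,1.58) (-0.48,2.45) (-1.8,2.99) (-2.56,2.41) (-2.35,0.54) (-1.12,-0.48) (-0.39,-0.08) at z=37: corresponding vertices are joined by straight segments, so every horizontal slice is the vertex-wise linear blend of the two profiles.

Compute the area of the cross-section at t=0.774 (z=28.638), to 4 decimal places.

Area at t=0.774: 11.8549

Cross-section at t=0.774: each vertex is (1-t)·p0[i] + t·p1[i].
  v1: (1-0.774)·(3.87,0.56) + 0.774·(0.28,1.58) = (1.0913,1.3495)
  v2: (1-0.774)·(2.42,4.26) + 0.774·(-0.48,2.45) = (0.1754,2.8591)
  v3: (1-0.774)·(-1.34,3) + 0.774·(-1.8,2.99) = (-1.6960,2.9923)
  v4: (1-0.774)·(-2.64,1.84) + 0.774·(-2.56,2.41) = (-2.5781,2.2812)
  v5: (1-0.774)·(-3.06,-2.05) + 0.774·(-2.35,0.54) = (-2.5105,-0.0453)
  v6: (1-0.774)·(-0.09,-4.89) + 0.774·(-1.12,-0.48) = (-0.8872,-1.4767)
  v7: (1-0.774)·(1.78,-3.78) + 0.774·(-0.39,-0.08) = (0.1004,-0.9162)
Shoelace sum Σ(x_i·y_{i+1} − x_{i+1}·y_i):
  i=1: 1.0913·2.8591 − 0.1754·1.3495 = +2.8835 (running +2.8835)
  i=2: 0.1754·2.9923 − -1.6960·2.8591 = +5.3739 (running +8.2574)
  i=3: -1.6960·2.2812 − -2.5781·2.9923 = +3.8453 (running +12.1027)
  i=4: -2.5781·-0.0453 − -2.5105·2.2812 = +5.8437 (running +17.9464)
  i=5: -2.5105·-1.4767 − -0.8872·-0.0453 = +3.6669 (running +21.6133)
  i=6: -0.8872·-0.9162 − 0.1004·-1.4767 = +0.9612 (running +22.5745)
  i=7: 0.1004·1.3495 − 1.0913·-0.9162 = +1.1354 (running +23.7099)
Area = |Σ|/2 = |23.7099|/2 = 11.8549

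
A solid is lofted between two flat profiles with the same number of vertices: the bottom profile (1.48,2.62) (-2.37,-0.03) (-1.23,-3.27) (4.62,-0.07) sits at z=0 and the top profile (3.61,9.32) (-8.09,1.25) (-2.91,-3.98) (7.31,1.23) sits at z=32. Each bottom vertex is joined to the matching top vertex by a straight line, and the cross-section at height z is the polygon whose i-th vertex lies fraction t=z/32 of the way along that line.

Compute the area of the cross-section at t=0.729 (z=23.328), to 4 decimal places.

Area at t=0.729: 74.1496

Cross-section at t=0.729: each vertex is (1-t)·p0[i] + t·p1[i].
  v1: (1-0.729)·(1.48,2.62) + 0.729·(3.61,9.32) = (3.0328,7.5043)
  v2: (1-0.729)·(-2.37,-0.03) + 0.729·(-8.09,1.25) = (-6.5399,0.9031)
  v3: (1-0.729)·(-1.23,-3.27) + 0.729·(-2.91,-3.98) = (-2.4547,-3.7876)
  v4: (1-0.729)·(4.62,-0.07) + 0.729·(7.31,1.23) = (6.5810,0.8777)
Shoelace sum Σ(x_i·y_{i+1} − x_{i+1}·y_i):
  i=1: 3.0328·0.9031 − -6.5399·7.5043 = +51.8162 (running +51.8162)
  i=2: -6.5399·-3.7876 − -2.4547·0.9031 = +26.9873 (running +78.8035)
  i=3: -2.4547·0.8777 − 6.5810·-3.7876 = +22.7717 (running +101.5751)
  i=4: 6.5810·7.5043 − 3.0328·0.8777 = +46.7240 (running +148.2991)
Area = |Σ|/2 = |148.2991|/2 = 74.1496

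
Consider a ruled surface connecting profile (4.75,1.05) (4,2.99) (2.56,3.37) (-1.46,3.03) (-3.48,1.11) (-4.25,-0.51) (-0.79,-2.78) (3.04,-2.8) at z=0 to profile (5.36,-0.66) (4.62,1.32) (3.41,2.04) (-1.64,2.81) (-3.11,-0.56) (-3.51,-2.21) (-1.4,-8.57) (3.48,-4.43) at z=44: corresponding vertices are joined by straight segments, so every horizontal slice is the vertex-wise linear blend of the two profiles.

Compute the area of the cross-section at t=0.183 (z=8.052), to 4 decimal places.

Cross-section at t=0.183: each vertex is (1-t)·p0[i] + t·p1[i].
  v1: (1-0.183)·(4.75,1.05) + 0.183·(5.36,-0.66) = (4.8616,0.7371)
  v2: (1-0.183)·(4,2.99) + 0.183·(4.62,1.32) = (4.1135,2.6844)
  v3: (1-0.183)·(2.56,3.37) + 0.183·(3.41,2.04) = (2.7155,3.1266)
  v4: (1-0.183)·(-1.46,3.03) + 0.183·(-1.64,2.81) = (-1.4929,2.9897)
  v5: (1-0.183)·(-3.48,1.11) + 0.183·(-3.11,-0.56) = (-3.4123,0.8044)
  v6: (1-0.183)·(-4.25,-0.51) + 0.183·(-3.51,-2.21) = (-4.1146,-0.8211)
  v7: (1-0.183)·(-0.79,-2.78) + 0.183·(-1.4,-8.57) = (-0.9016,-3.8396)
  v8: (1-0.183)·(3.04,-2.8) + 0.183·(3.48,-4.43) = (3.1205,-3.0983)
Shoelace sum Σ(x_i·y_{i+1} − x_{i+1}·y_i):
  i=1: 4.8616·2.6844 − 4.1135·0.7371 = +10.0186 (running +10.0186)
  i=2: 4.1135·3.1266 − 2.7155·2.6844 = +5.5716 (running +15.5902)
  i=3: 2.7155·2.9897 − -1.4929·3.1266 = +12.7866 (running +28.3768)
  i=4: -1.4929·0.8044 − -3.4123·2.9897 = +9.0010 (running +37.3778)
  i=5: -3.4123·-0.8211 − -4.1146·0.8044 = +6.1116 (running +43.4893)
  i=6: -4.1146·-3.8396 − -0.9016·-0.8211 = +15.0579 (running +58.5472)
  i=7: -0.9016·-3.0983 − 3.1205·-3.8396 = +14.7750 (running +73.3222)
  i=8: 3.1205·0.7371 − 4.8616·-3.0983 = +17.3628 (running +90.6850)
Area = |Σ|/2 = |90.6850|/2 = 45.3425

Area at t=0.183: 45.3425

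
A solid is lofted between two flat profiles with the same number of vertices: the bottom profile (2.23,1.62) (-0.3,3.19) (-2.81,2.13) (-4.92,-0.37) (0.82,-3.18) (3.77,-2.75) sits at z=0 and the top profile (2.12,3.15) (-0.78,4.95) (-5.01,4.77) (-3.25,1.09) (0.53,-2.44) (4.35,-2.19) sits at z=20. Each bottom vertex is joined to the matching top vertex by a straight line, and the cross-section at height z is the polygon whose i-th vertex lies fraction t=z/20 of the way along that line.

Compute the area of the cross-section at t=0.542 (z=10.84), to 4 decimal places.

Area at t=0.542: 36.7433

Cross-section at t=0.542: each vertex is (1-t)·p0[i] + t·p1[i].
  v1: (1-0.542)·(2.23,1.62) + 0.542·(2.12,3.15) = (2.1704,2.4493)
  v2: (1-0.542)·(-0.3,3.19) + 0.542·(-0.78,4.95) = (-0.5602,4.1439)
  v3: (1-0.542)·(-2.81,2.13) + 0.542·(-5.01,4.77) = (-4.0024,3.5609)
  v4: (1-0.542)·(-4.92,-0.37) + 0.542·(-3.25,1.09) = (-4.0149,0.4213)
  v5: (1-0.542)·(0.82,-3.18) + 0.542·(0.53,-2.44) = (0.6628,-2.7789)
  v6: (1-0.542)·(3.77,-2.75) + 0.542·(4.35,-2.19) = (4.0844,-2.4465)
Shoelace sum Σ(x_i·y_{i+1} − x_{i+1}·y_i):
  i=1: 2.1704·4.1439 − -0.5602·2.4493 = +10.3659 (running +10.3659)
  i=2: -0.5602·3.5609 − -4.0024·4.1439 = +14.5910 (running +24.9568)
  i=3: -4.0024·0.4213 − -4.0149·3.5609 = +12.6101 (running +37.5670)
  i=4: -4.0149·-2.7789 − 0.6628·0.4213 = +10.8777 (running +48.4447)
  i=5: 0.6628·-2.4465 − 4.0844·-2.7789 = +9.7285 (running +58.1732)
  i=6: 4.0844·2.4493 − 2.1704·-2.4465 = +15.3135 (running +73.4867)
Area = |Σ|/2 = |73.4867|/2 = 36.7433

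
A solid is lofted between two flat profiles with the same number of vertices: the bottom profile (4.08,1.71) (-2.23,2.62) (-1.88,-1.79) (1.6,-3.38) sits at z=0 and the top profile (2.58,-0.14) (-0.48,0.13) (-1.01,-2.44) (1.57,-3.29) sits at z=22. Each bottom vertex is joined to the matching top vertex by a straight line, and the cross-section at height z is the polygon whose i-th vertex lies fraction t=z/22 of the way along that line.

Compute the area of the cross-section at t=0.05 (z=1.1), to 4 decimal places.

Cross-section at t=0.05: each vertex is (1-t)·p0[i] + t·p1[i].
  v1: (1-0.05)·(4.08,1.71) + 0.05·(2.58,-0.14) = (4.0050,1.6175)
  v2: (1-0.05)·(-2.23,2.62) + 0.05·(-0.48,0.13) = (-2.1425,2.4955)
  v3: (1-0.05)·(-1.88,-1.79) + 0.05·(-1.01,-2.44) = (-1.8365,-1.8225)
  v4: (1-0.05)·(1.6,-3.38) + 0.05·(1.57,-3.29) = (1.5985,-3.3755)
Shoelace sum Σ(x_i·y_{i+1} − x_{i+1}·y_i):
  i=1: 4.0050·2.4955 − -2.1425·1.6175 = +13.4600 (running +13.4600)
  i=2: -2.1425·-1.8225 − -1.8365·2.4955 = +8.4877 (running +21.9477)
  i=3: -1.8365·-3.3755 − 1.5985·-1.8225 = +9.1124 (running +31.0600)
  i=4: 1.5985·1.6175 − 4.0050·-3.3755 = +16.1045 (running +47.1645)
Area = |Σ|/2 = |47.1645|/2 = 23.5822

Area at t=0.05: 23.5822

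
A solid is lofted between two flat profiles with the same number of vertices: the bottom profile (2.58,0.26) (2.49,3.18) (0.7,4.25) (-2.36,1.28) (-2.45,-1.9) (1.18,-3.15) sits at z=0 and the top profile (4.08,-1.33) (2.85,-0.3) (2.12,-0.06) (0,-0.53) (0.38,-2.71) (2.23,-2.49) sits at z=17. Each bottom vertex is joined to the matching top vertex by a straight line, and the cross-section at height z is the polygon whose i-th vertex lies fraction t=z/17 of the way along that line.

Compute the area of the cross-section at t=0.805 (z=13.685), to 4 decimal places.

Cross-section at t=0.805: each vertex is (1-t)·p0[i] + t·p1[i].
  v1: (1-0.805)·(2.58,0.26) + 0.805·(4.08,-1.33) = (3.7875,-1.0200)
  v2: (1-0.805)·(2.49,3.18) + 0.805·(2.85,-0.3) = (2.7798,0.3786)
  v3: (1-0.805)·(0.7,4.25) + 0.805·(2.12,-0.06) = (1.8431,0.7804)
  v4: (1-0.805)·(-2.36,1.28) + 0.805·(0,-0.53) = (-0.4602,-0.1771)
  v5: (1-0.805)·(-2.45,-1.9) + 0.805·(0.38,-2.71) = (-0.1718,-2.5520)
  v6: (1-0.805)·(1.18,-3.15) + 0.805·(2.23,-2.49) = (2.0252,-2.6187)
Shoelace sum Σ(x_i·y_{i+1} − x_{i+1}·y_i):
  i=1: 3.7875·0.3786 − 2.7798·-1.0200 = +4.2692 (running +4.2692)
  i=2: 2.7798·0.7804 − 1.8431·0.3786 = +1.4717 (running +5.7409)
  i=3: 1.8431·-0.1771 − -0.4602·0.7804 = +0.0328 (running +5.7737)
  i=4: -0.4602·-2.5520 − -0.1718·-0.1771 = +1.1440 (running +6.9178)
  i=5: -0.1718·-2.6187 − 2.0252·-2.5520 = +5.6186 (running +12.5363)
  i=6: 2.0252·-1.0200 − 3.7875·-2.6187 = +7.8527 (running +20.3890)
Area = |Σ|/2 = |20.3890|/2 = 10.1945

Area at t=0.805: 10.1945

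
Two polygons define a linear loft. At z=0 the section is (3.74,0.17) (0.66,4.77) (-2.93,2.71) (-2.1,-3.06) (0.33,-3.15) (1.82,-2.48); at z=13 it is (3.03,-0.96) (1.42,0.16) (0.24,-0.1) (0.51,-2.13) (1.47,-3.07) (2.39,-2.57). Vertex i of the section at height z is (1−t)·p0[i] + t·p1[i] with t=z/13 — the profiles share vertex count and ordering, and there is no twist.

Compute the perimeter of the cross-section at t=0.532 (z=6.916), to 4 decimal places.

Perimeter at t=0.532: 15.4490

Cross-section at t=0.532: each vertex is (1-t)·p0[i] + t·p1[i].
  v1: (1-0.532)·(3.74,0.17) + 0.532·(3.03,-0.96) = (3.3623,-0.4312)
  v2: (1-0.532)·(0.66,4.77) + 0.532·(1.42,0.16) = (1.0643,2.3175)
  v3: (1-0.532)·(-2.93,2.71) + 0.532·(0.24,-0.1) = (-1.2436,1.2151)
  v4: (1-0.532)·(-2.1,-3.06) + 0.532·(0.51,-2.13) = (-0.7115,-2.5652)
  v5: (1-0.532)·(0.33,-3.15) + 0.532·(1.47,-3.07) = (0.9365,-3.1074)
  v6: (1-0.532)·(1.82,-2.48) + 0.532·(2.39,-2.57) = (2.1232,-2.5279)
Perimeter = Σ |v_{i+1} − v_i|:
  edge 1→2: √(-2.2980² + 2.7486²) = 3.5827 (running 3.5827)
  edge 2→3: √(-2.3079² + -1.1024²) = 2.5577 (running 6.1403)
  edge 3→4: √(0.5321² + -3.7803²) = 3.8176 (running 9.9579)
  edge 4→5: √(1.6480² + -0.5422²) = 1.7349 (running 11.6928)
  edge 5→6: √(1.1868² + 0.5796²) = 1.3207 (running 13.0135)
  edge 6→1: √(1.2390² + 2.0967²) = 2.4355 (running 15.4490)
Perimeter = 15.4490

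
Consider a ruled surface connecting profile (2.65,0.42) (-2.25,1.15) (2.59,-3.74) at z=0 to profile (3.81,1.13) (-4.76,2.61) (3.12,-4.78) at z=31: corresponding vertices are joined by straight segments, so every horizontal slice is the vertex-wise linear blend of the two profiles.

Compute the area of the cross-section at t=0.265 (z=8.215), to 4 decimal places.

Cross-section at t=0.265: each vertex is (1-t)·p0[i] + t·p1[i].
  v1: (1-0.265)·(2.65,0.42) + 0.265·(3.81,1.13) = (2.9574,0.6081)
  v2: (1-0.265)·(-2.25,1.15) + 0.265·(-4.76,2.61) = (-2.9152,1.5369)
  v3: (1-0.265)·(2.59,-3.74) + 0.265·(3.12,-4.78) = (2.7304,-4.0156)
Shoelace sum Σ(x_i·y_{i+1} − x_{i+1}·y_i):
  i=1: 2.9574·1.5369 − -2.9152·0.6081 = +6.3181 (running +6.3181)
  i=2: -2.9152·-4.0156 − 2.7304·1.5369 = +7.5096 (running +13.8277)
  i=3: 2.7304·0.6081 − 2.9574·-4.0156 = +13.5363 (running +27.3640)
Area = |Σ|/2 = |27.3640|/2 = 13.6820

Area at t=0.265: 13.6820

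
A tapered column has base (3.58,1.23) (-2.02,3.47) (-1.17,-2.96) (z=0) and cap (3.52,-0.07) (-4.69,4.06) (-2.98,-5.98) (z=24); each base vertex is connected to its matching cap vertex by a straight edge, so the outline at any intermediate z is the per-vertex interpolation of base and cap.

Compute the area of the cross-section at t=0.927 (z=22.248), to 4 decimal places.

Area at t=0.927: 35.9132

Cross-section at t=0.927: each vertex is (1-t)·p0[i] + t·p1[i].
  v1: (1-0.927)·(3.58,1.23) + 0.927·(3.52,-0.07) = (3.5244,0.0249)
  v2: (1-0.927)·(-2.02,3.47) + 0.927·(-4.69,4.06) = (-4.4951,4.0169)
  v3: (1-0.927)·(-1.17,-2.96) + 0.927·(-2.98,-5.98) = (-2.8479,-5.7595)
Shoelace sum Σ(x_i·y_{i+1} − x_{i+1}·y_i):
  i=1: 3.5244·4.0169 − -4.4951·0.0249 = +14.2691 (running +14.2691)
  i=2: -4.4951·-5.7595 − -2.8479·4.0169 = +37.3293 (running +51.5985)
  i=3: -2.8479·0.0249 − 3.5244·-5.7595 = +20.2279 (running +71.8264)
Area = |Σ|/2 = |71.8264|/2 = 35.9132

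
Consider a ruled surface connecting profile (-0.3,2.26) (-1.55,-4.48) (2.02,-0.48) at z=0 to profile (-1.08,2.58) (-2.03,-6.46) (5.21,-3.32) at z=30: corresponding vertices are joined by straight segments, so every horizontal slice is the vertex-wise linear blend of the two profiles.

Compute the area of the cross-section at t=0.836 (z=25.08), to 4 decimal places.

Cross-section at t=0.836: each vertex is (1-t)·p0[i] + t·p1[i].
  v1: (1-0.836)·(-0.3,2.26) + 0.836·(-1.08,2.58) = (-0.9521,2.5275)
  v2: (1-0.836)·(-1.55,-4.48) + 0.836·(-2.03,-6.46) = (-1.9513,-6.1353)
  v3: (1-0.836)·(2.02,-0.48) + 0.836·(5.21,-3.32) = (4.6868,-2.8542)
Shoelace sum Σ(x_i·y_{i+1} − x_{i+1}·y_i):
  i=1: -0.9521·-6.1353 − -1.9513·2.5275 = +10.7732 (running +10.7732)
  i=2: -1.9513·-2.8542 − 4.6868·-6.1353 = +34.3245 (running +45.0977)
  i=3: 4.6868·2.5275 − -0.9521·-2.8542 = +9.1286 (running +54.2263)
Area = |Σ|/2 = |54.2263|/2 = 27.1131

Area at t=0.836: 27.1131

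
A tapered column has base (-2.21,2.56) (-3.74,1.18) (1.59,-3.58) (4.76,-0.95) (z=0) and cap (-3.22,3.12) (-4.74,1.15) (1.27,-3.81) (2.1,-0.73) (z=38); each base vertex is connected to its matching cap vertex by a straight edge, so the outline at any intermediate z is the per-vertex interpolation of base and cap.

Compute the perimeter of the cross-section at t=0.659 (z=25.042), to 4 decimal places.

Cross-section at t=0.659: each vertex is (1-t)·p0[i] + t·p1[i].
  v1: (1-0.659)·(-2.21,2.56) + 0.659·(-3.22,3.12) = (-2.8756,2.9290)
  v2: (1-0.659)·(-3.74,1.18) + 0.659·(-4.74,1.15) = (-4.3990,1.1602)
  v3: (1-0.659)·(1.59,-3.58) + 0.659·(1.27,-3.81) = (1.3791,-3.7316)
  v4: (1-0.659)·(4.76,-0.95) + 0.659·(2.1,-0.73) = (3.0071,-0.8050)
Perimeter = Σ |v_{i+1} − v_i|:
  edge 1→2: √(-1.5234² + -1.7688²) = 2.3344 (running 2.3344)
  edge 2→3: √(5.7781² + -4.8918²) = 7.5708 (running 9.9052)
  edge 3→4: √(1.6279² + 2.9266²) = 3.3489 (running 13.2540)
  edge 4→1: √(-5.8826² + 3.7341²) = 6.9677 (running 20.2217)
Perimeter = 20.2217

Perimeter at t=0.659: 20.2217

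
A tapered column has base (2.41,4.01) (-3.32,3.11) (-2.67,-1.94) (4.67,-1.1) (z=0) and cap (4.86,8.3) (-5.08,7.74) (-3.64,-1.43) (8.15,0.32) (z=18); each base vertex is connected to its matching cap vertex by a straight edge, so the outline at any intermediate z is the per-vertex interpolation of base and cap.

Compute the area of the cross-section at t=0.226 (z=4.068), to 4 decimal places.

Cross-section at t=0.226: each vertex is (1-t)·p0[i] + t·p1[i].
  v1: (1-0.226)·(2.41,4.01) + 0.226·(4.86,8.3) = (2.9637,4.9795)
  v2: (1-0.226)·(-3.32,3.11) + 0.226·(-5.08,7.74) = (-3.7178,4.1564)
  v3: (1-0.226)·(-2.67,-1.94) + 0.226·(-3.64,-1.43) = (-2.8892,-1.8247)
  v4: (1-0.226)·(4.67,-1.1) + 0.226·(8.15,0.32) = (5.4565,-0.7791)
Shoelace sum Σ(x_i·y_{i+1} − x_{i+1}·y_i):
  i=1: 2.9637·4.1564 − -3.7178·4.9795 = +30.8310 (running +30.8310)
  i=2: -3.7178·-1.8247 − -2.8892·4.1564 = +18.7926 (running +49.6236)
  i=3: -2.8892·-0.7791 − 5.4565·-1.8247 = +12.2076 (running +61.8312)
  i=4: 5.4565·4.9795 − 2.9637·-0.7791 = +29.4797 (running +91.3110)
Area = |Σ|/2 = |91.3110|/2 = 45.6555

Area at t=0.226: 45.6555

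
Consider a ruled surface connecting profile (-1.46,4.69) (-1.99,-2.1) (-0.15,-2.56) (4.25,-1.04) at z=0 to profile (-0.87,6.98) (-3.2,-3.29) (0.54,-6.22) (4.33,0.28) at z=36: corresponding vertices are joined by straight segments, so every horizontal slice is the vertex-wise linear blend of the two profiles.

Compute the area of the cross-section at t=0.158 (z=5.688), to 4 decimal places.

Cross-section at t=0.158: each vertex is (1-t)·p0[i] + t·p1[i].
  v1: (1-0.158)·(-1.46,4.69) + 0.158·(-0.87,6.98) = (-1.3668,5.0518)
  v2: (1-0.158)·(-1.99,-2.1) + 0.158·(-3.2,-3.29) = (-2.1812,-2.2880)
  v3: (1-0.158)·(-0.15,-2.56) + 0.158·(0.54,-6.22) = (-0.0410,-3.1383)
  v4: (1-0.158)·(4.25,-1.04) + 0.158·(4.33,0.28) = (4.2626,-0.8314)
Shoelace sum Σ(x_i·y_{i+1} − x_{i+1}·y_i):
  i=1: -1.3668·-2.2880 − -2.1812·5.0518 = +14.1461 (running +14.1461)
  i=2: -2.1812·-3.1383 − -0.0410·-2.2880 = +6.7514 (running +20.8975)
  i=3: -0.0410·-0.8314 − 4.2626·-3.1383 = +13.4114 (running +34.3090)
  i=4: 4.2626·5.0518 − -1.3668·-0.8314 = +20.3977 (running +54.7067)
Area = |Σ|/2 = |54.7067|/2 = 27.3533

Area at t=0.158: 27.3533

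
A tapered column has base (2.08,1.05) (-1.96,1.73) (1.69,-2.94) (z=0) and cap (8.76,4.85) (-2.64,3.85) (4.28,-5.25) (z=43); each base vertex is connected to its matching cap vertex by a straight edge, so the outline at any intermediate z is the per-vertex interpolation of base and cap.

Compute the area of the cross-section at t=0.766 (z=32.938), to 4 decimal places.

Cross-section at t=0.766: each vertex is (1-t)·p0[i] + t·p1[i].
  v1: (1-0.766)·(2.08,1.05) + 0.766·(8.76,4.85) = (7.1969,3.9608)
  v2: (1-0.766)·(-1.96,1.73) + 0.766·(-2.64,3.85) = (-2.4809,3.3539)
  v3: (1-0.766)·(1.69,-2.94) + 0.766·(4.28,-5.25) = (3.6739,-4.7095)
Shoelace sum Σ(x_i·y_{i+1} − x_{i+1}·y_i):
  i=1: 7.1969·3.3539 − -2.4809·3.9608 = +33.9640 (running +33.9640)
  i=2: -2.4809·-4.7095 − 3.6739·3.3539 = -0.6385 (running +33.3255)
  i=3: 3.6739·3.9608 − 7.1969·-4.7095 = +48.4452 (running +81.7707)
Area = |Σ|/2 = |81.7707|/2 = 40.8853

Area at t=0.766: 40.8853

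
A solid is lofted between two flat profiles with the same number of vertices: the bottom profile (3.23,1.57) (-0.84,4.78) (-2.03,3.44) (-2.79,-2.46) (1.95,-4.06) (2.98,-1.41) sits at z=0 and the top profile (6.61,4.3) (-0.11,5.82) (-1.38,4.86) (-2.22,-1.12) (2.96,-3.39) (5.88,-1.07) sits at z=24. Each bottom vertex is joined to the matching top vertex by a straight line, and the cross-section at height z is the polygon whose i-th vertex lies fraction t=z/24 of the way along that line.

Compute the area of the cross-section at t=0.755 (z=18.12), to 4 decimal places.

Area at t=0.755: 53.1825

Cross-section at t=0.755: each vertex is (1-t)·p0[i] + t·p1[i].
  v1: (1-0.755)·(3.23,1.57) + 0.755·(6.61,4.3) = (5.7819,3.6311)
  v2: (1-0.755)·(-0.84,4.78) + 0.755·(-0.11,5.82) = (-0.2888,5.5652)
  v3: (1-0.755)·(-2.03,3.44) + 0.755·(-1.38,4.86) = (-1.5392,4.5121)
  v4: (1-0.755)·(-2.79,-2.46) + 0.755·(-2.22,-1.12) = (-2.3597,-1.4483)
  v5: (1-0.755)·(1.95,-4.06) + 0.755·(2.96,-3.39) = (2.7125,-3.5541)
  v6: (1-0.755)·(2.98,-1.41) + 0.755·(5.88,-1.07) = (5.1695,-1.1533)
Shoelace sum Σ(x_i·y_{i+1} − x_{i+1}·y_i):
  i=1: 5.7819·5.5652 − -0.2888·3.6311 = +33.2263 (running +33.2263)
  i=2: -0.2888·4.5121 − -1.5392·5.5652 = +7.2629 (running +40.4892)
  i=3: -1.5392·-1.4483 − -2.3597·4.5121 = +12.8763 (running +53.3655)
  i=4: -2.3597·-3.5541 − 2.7125·-1.4483 = +12.3151 (running +65.6806)
  i=5: 2.7125·-1.1533 − 5.1695·-3.5541 = +15.2448 (running +80.9254)
  i=6: 5.1695·3.6311 − 5.7819·-1.1533 = +25.4395 (running +106.3649)
Area = |Σ|/2 = |106.3649|/2 = 53.1825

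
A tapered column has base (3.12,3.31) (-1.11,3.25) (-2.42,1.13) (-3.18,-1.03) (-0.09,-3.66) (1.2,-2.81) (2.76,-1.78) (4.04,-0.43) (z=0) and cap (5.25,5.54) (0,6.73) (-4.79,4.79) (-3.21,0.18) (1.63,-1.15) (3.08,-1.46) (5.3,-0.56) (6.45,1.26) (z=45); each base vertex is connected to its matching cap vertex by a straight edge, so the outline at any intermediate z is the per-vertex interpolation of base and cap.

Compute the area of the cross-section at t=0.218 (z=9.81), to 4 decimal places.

Cross-section at t=0.218: each vertex is (1-t)·p0[i] + t·p1[i].
  v1: (1-0.218)·(3.12,3.31) + 0.218·(5.25,5.54) = (3.5843,3.7961)
  v2: (1-0.218)·(-1.11,3.25) + 0.218·(0,6.73) = (-0.8680,4.0086)
  v3: (1-0.218)·(-2.42,1.13) + 0.218·(-4.79,4.79) = (-2.9367,1.9279)
  v4: (1-0.218)·(-3.18,-1.03) + 0.218·(-3.21,0.18) = (-3.1865,-0.7662)
  v5: (1-0.218)·(-0.09,-3.66) + 0.218·(1.63,-1.15) = (0.2850,-3.1128)
  v6: (1-0.218)·(1.2,-2.81) + 0.218·(3.08,-1.46) = (1.6098,-2.5157)
  v7: (1-0.218)·(2.76,-1.78) + 0.218·(5.3,-0.56) = (3.3137,-1.5140)
  v8: (1-0.218)·(4.04,-0.43) + 0.218·(6.45,1.26) = (4.5654,-0.0616)
Shoelace sum Σ(x_i·y_{i+1} − x_{i+1}·y_i):
  i=1: 3.5843·4.0086 − -0.8680·3.7961 = +17.6635 (running +17.6635)
  i=2: -0.8680·1.9279 − -2.9367·4.0086 = +10.0986 (running +27.7620)
  i=3: -2.9367·-0.7662 − -3.1865·1.9279 = +8.3934 (running +36.1554)
  i=4: -3.1865·-3.1128 − 0.2850·-0.7662 = +10.1375 (running +46.2929)
  i=5: 0.2850·-2.5157 − 1.6098·-3.1128 = +4.2943 (running +50.5872)
  i=6: 1.6098·-1.5140 − 3.3137·-2.5157 = +5.8990 (running +56.4861)
  i=7: 3.3137·-0.0616 − 4.5654·-1.5140 = +6.7081 (running +63.1942)
  i=8: 4.5654·3.7961 − 3.5843·-0.0616 = +17.5515 (running +80.7458)
Area = |Σ|/2 = |80.7458|/2 = 40.3729

Area at t=0.218: 40.3729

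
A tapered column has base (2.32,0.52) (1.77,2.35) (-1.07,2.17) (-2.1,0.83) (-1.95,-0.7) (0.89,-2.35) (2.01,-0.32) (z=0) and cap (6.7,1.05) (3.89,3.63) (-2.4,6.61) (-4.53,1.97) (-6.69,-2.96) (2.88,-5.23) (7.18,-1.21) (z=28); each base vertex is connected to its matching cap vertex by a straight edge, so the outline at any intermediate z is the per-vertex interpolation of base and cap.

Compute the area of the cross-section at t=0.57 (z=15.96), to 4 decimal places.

Area at t=0.57: 54.1348

Cross-section at t=0.57: each vertex is (1-t)·p0[i] + t·p1[i].
  v1: (1-0.57)·(2.32,0.52) + 0.57·(6.7,1.05) = (4.8166,0.8221)
  v2: (1-0.57)·(1.77,2.35) + 0.57·(3.89,3.63) = (2.9784,3.0796)
  v3: (1-0.57)·(-1.07,2.17) + 0.57·(-2.4,6.61) = (-1.8281,4.7008)
  v4: (1-0.57)·(-2.1,0.83) + 0.57·(-4.53,1.97) = (-3.4851,1.4798)
  v5: (1-0.57)·(-1.95,-0.7) + 0.57·(-6.69,-2.96) = (-4.6518,-1.9882)
  v6: (1-0.57)·(0.89,-2.35) + 0.57·(2.88,-5.23) = (2.0243,-3.9916)
  v7: (1-0.57)·(2.01,-0.32) + 0.57·(7.18,-1.21) = (4.9569,-0.8273)
Shoelace sum Σ(x_i·y_{i+1} − x_{i+1}·y_i):
  i=1: 4.8166·3.0796 − 2.9784·0.8221 = +12.3847 (running +12.3847)
  i=2: 2.9784·4.7008 − -1.8281·3.0796 = +19.6307 (running +32.0153)
  i=3: -1.8281·1.4798 − -3.4851·4.7008 = +13.6775 (running +45.6929)
  i=4: -3.4851·-1.9882 − -4.6518·1.4798 = +13.8128 (running +59.5057)
  i=5: -4.6518·-3.9916 − 2.0243·-1.9882 = +22.5928 (running +82.0985)
  i=6: 2.0243·-0.8273 − 4.9569·-3.9916 = +18.1113 (running +100.2098)
  i=7: 4.9569·0.8221 − 4.8166·-0.8273 = +8.0598 (running +108.2696)
Area = |Σ|/2 = |108.2696|/2 = 54.1348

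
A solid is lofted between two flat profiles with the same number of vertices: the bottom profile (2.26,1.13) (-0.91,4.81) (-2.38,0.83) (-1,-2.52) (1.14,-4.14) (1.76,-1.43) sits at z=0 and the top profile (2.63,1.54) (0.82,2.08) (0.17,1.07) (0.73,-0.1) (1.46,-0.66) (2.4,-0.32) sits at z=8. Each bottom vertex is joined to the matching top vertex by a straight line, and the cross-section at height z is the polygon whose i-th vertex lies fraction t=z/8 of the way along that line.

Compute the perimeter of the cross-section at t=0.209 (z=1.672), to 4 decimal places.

Perimeter at t=0.209: 18.0061

Cross-section at t=0.209: each vertex is (1-t)·p0[i] + t·p1[i].
  v1: (1-0.209)·(2.26,1.13) + 0.209·(2.63,1.54) = (2.3373,1.2157)
  v2: (1-0.209)·(-0.91,4.81) + 0.209·(0.82,2.08) = (-0.5484,4.2394)
  v3: (1-0.209)·(-2.38,0.83) + 0.209·(0.17,1.07) = (-1.8470,0.8802)
  v4: (1-0.209)·(-1,-2.52) + 0.209·(0.73,-0.1) = (-0.6384,-2.0142)
  v5: (1-0.209)·(1.14,-4.14) + 0.209·(1.46,-0.66) = (1.2069,-3.4127)
  v6: (1-0.209)·(1.76,-1.43) + 0.209·(2.4,-0.32) = (1.8938,-1.1980)
Perimeter = Σ |v_{i+1} − v_i|:
  edge 1→2: √(-2.8858² + 3.0237²) = 4.1798 (running 4.1798)
  edge 2→3: √(-1.2986² + -3.3593²) = 3.6015 (running 7.7813)
  edge 3→4: √(1.2086² + -2.8944²) = 3.1366 (running 10.9179)
  edge 4→5: √(1.8453² + -1.3985²) = 2.3154 (running 13.2333)
  edge 5→6: √(0.6869² + 2.2147²) = 2.3187 (running 15.5520)
  edge 6→1: √(0.4436² + 2.4137²) = 2.4541 (running 18.0061)
Perimeter = 18.0061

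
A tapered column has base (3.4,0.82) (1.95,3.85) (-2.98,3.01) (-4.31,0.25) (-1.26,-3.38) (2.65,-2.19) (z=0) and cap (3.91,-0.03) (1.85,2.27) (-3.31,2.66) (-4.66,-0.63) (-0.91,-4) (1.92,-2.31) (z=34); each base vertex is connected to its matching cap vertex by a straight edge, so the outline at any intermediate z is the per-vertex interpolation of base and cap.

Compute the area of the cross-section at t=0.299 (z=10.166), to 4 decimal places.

Cross-section at t=0.299: each vertex is (1-t)·p0[i] + t·p1[i].
  v1: (1-0.299)·(3.4,0.82) + 0.299·(3.91,-0.03) = (3.5525,0.5658)
  v2: (1-0.299)·(1.95,3.85) + 0.299·(1.85,2.27) = (1.9201,3.3776)
  v3: (1-0.299)·(-2.98,3.01) + 0.299·(-3.31,2.66) = (-3.0787,2.9053)
  v4: (1-0.299)·(-4.31,0.25) + 0.299·(-4.66,-0.63) = (-4.4146,-0.0131)
  v5: (1-0.299)·(-1.26,-3.38) + 0.299·(-0.91,-4) = (-1.1554,-3.5654)
  v6: (1-0.299)·(2.65,-2.19) + 0.299·(1.92,-2.31) = (2.4317,-2.2259)
Shoelace sum Σ(x_i·y_{i+1} − x_{i+1}·y_i):
  i=1: 3.5525·3.3776 − 1.9201·0.5658 = +10.9123 (running +10.9123)
  i=2: 1.9201·2.9053 − -3.0787·3.3776 = +15.9770 (running +26.8893)
  i=3: -3.0787·-0.0131 − -4.4146·2.9053 = +12.8665 (running +39.7558)
  i=4: -4.4146·-3.5654 − -1.1554·-0.0131 = +15.7247 (running +55.4806)
  i=5: -1.1554·-2.2259 − 2.4317·-3.5654 = +11.2417 (running +66.7223)
  i=6: 2.4317·0.5658 − 3.5525·-2.2259 = +9.2834 (running +76.0057)
Area = |Σ|/2 = |76.0057|/2 = 38.0029

Area at t=0.299: 38.0029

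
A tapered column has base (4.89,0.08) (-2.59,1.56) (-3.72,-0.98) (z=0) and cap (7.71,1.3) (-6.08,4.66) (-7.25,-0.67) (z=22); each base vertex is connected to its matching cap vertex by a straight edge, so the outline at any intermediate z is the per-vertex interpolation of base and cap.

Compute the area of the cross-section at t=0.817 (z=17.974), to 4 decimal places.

Cross-section at t=0.817: each vertex is (1-t)·p0[i] + t·p1[i].
  v1: (1-0.817)·(4.89,0.08) + 0.817·(7.71,1.3) = (7.1939,1.0767)
  v2: (1-0.817)·(-2.59,1.56) + 0.817·(-6.08,4.66) = (-5.4413,4.0927)
  v3: (1-0.817)·(-3.72,-0.98) + 0.817·(-7.25,-0.67) = (-6.6040,-0.7267)
Shoelace sum Σ(x_i·y_{i+1} − x_{i+1}·y_i):
  i=1: 7.1939·4.0927 − -5.4413·1.0767 = +35.3015 (running +35.3015)
  i=2: -5.4413·-0.7267 − -6.6040·4.0927 = +30.9826 (running +66.2841)
  i=3: -6.6040·1.0767 − 7.1939·-0.7267 = -1.8827 (running +64.4014)
Area = |Σ|/2 = |64.4014|/2 = 32.2007

Area at t=0.817: 32.2007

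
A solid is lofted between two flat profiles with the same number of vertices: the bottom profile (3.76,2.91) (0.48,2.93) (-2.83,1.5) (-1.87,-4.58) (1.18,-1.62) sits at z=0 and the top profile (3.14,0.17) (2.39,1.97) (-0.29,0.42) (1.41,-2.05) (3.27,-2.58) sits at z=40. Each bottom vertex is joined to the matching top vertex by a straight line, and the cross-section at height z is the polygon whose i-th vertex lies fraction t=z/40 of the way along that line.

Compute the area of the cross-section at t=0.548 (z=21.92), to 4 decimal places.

Cross-section at t=0.548: each vertex is (1-t)·p0[i] + t·p1[i].
  v1: (1-0.548)·(3.76,2.91) + 0.548·(3.14,0.17) = (3.4202,1.4085)
  v2: (1-0.548)·(0.48,2.93) + 0.548·(2.39,1.97) = (1.5267,2.4039)
  v3: (1-0.548)·(-2.83,1.5) + 0.548·(-0.29,0.42) = (-1.4381,0.9082)
  v4: (1-0.548)·(-1.87,-4.58) + 0.548·(1.41,-2.05) = (-0.0726,-3.1936)
  v5: (1-0.548)·(1.18,-1.62) + 0.548·(3.27,-2.58) = (2.3253,-2.1461)
Shoelace sum Σ(x_i·y_{i+1} − x_{i+1}·y_i):
  i=1: 3.4202·2.4039 − 1.5267·1.4085 = +6.0717 (running +6.0717)
  i=2: 1.5267·0.9082 − -1.4381·2.4039 = +4.8435 (running +10.9152)
  i=3: -1.4381·-3.1936 − -0.0726·0.9082 = +4.6585 (running +15.5737)
  i=4: -0.0726·-2.1461 − 2.3253·-3.1936 = +7.5818 (running +23.1554)
  i=5: 2.3253·1.4085 − 3.4202·-2.1461 = +10.6153 (running +33.7707)
Area = |Σ|/2 = |33.7707|/2 = 16.8854

Area at t=0.548: 16.8854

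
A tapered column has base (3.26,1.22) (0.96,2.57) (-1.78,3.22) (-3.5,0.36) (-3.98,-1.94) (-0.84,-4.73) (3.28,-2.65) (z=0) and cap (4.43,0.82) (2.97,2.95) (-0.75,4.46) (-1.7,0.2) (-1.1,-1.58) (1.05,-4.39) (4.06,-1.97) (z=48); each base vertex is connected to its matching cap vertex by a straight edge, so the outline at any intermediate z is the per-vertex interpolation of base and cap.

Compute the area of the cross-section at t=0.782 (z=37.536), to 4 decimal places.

Cross-section at t=0.782: each vertex is (1-t)·p0[i] + t·p1[i].
  v1: (1-0.782)·(3.26,1.22) + 0.782·(4.43,0.82) = (4.1749,0.9072)
  v2: (1-0.782)·(0.96,2.57) + 0.782·(2.97,2.95) = (2.5318,2.8672)
  v3: (1-0.782)·(-1.78,3.22) + 0.782·(-0.75,4.46) = (-0.9745,4.1897)
  v4: (1-0.782)·(-3.5,0.36) + 0.782·(-1.7,0.2) = (-2.0924,0.2349)
  v5: (1-0.782)·(-3.98,-1.94) + 0.782·(-1.1,-1.58) = (-1.7278,-1.6585)
  v6: (1-0.782)·(-0.84,-4.73) + 0.782·(1.05,-4.39) = (0.6380,-4.4641)
  v7: (1-0.782)·(3.28,-2.65) + 0.782·(4.06,-1.97) = (3.8900,-2.1182)
Shoelace sum Σ(x_i·y_{i+1} − x_{i+1}·y_i):
  i=1: 4.1749·2.8672 − 2.5318·0.9072 = +9.6734 (running +9.6734)
  i=2: 2.5318·4.1897 − -0.9745·2.8672 = +13.4017 (running +23.0750)
  i=3: -0.9745·0.2349 − -2.0924·4.1897 = +8.5376 (running +31.6126)
  i=4: -2.0924·-1.6585 − -1.7278·0.2349 = +3.8760 (running +35.4887)
  i=5: -1.7278·-4.4641 − 0.6380·-1.6585 = +8.7714 (running +44.2600)
  i=6: 0.6380·-2.1182 − 3.8900·-4.4641 = +16.0139 (running +60.2739)
  i=7: 3.8900·0.9072 − 4.1749·-2.1182 = +12.3725 (running +72.6464)
Area = |Σ|/2 = |72.6464|/2 = 36.3232

Area at t=0.782: 36.3232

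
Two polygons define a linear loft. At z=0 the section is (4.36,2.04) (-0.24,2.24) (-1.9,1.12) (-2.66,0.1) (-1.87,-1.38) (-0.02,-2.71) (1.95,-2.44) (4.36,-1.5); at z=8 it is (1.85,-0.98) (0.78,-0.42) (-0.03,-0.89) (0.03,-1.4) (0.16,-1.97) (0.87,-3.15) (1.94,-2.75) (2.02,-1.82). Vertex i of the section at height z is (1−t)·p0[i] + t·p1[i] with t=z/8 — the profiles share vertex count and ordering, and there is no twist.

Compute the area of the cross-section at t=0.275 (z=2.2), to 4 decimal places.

Cross-section at t=0.275: each vertex is (1-t)·p0[i] + t·p1[i].
  v1: (1-0.275)·(4.36,2.04) + 0.275·(1.85,-0.98) = (3.6698,1.2095)
  v2: (1-0.275)·(-0.24,2.24) + 0.275·(0.78,-0.42) = (0.0405,1.5085)
  v3: (1-0.275)·(-1.9,1.12) + 0.275·(-0.03,-0.89) = (-1.3858,0.5673)
  v4: (1-0.275)·(-2.66,0.1) + 0.275·(0.03,-1.4) = (-1.9203,-0.3125)
  v5: (1-0.275)·(-1.87,-1.38) + 0.275·(0.16,-1.97) = (-1.3117,-1.5423)
  v6: (1-0.275)·(-0.02,-2.71) + 0.275·(0.87,-3.15) = (0.2248,-2.8310)
  v7: (1-0.275)·(1.95,-2.44) + 0.275·(1.94,-2.75) = (1.9472,-2.5252)
  v8: (1-0.275)·(4.36,-1.5) + 0.275·(2.02,-1.82) = (3.7165,-1.5880)
Shoelace sum Σ(x_i·y_{i+1} − x_{i+1}·y_i):
  i=1: 3.6698·1.5085 − 0.0405·1.2095 = +5.4868 (running +5.4868)
  i=2: 0.0405·0.5673 − -1.3858·1.5085 = +2.1134 (running +7.6002)
  i=3: -1.3858·-0.3125 − -1.9203·0.5673 = +1.5223 (running +9.1225)
  i=4: -1.9203·-1.5423 − -1.3117·-0.3125 = +2.5516 (running +11.6741)
  i=5: -1.3117·-2.8310 − 0.2248·-1.5423 = +4.0602 (running +15.7343)
  i=6: 0.2248·-2.5252 − 1.9472·-2.8310 = +4.9451 (running +20.6794)
  i=7: 1.9472·-1.5880 − 3.7165·-2.5252 = +6.2929 (running +26.9723)
  i=8: 3.7165·1.2095 − 3.6698·-1.5880 = +10.3227 (running +37.2949)
Area = |Σ|/2 = |37.2949|/2 = 18.6475

Area at t=0.275: 18.6475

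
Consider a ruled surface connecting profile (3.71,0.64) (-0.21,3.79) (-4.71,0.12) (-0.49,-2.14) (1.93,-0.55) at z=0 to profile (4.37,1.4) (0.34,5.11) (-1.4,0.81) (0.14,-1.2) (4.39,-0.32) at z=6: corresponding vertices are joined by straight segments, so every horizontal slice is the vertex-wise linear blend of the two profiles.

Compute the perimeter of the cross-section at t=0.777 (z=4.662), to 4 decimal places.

Cross-section at t=0.777: each vertex is (1-t)·p0[i] + t·p1[i].
  v1: (1-0.777)·(3.71,0.64) + 0.777·(4.37,1.4) = (4.2228,1.2305)
  v2: (1-0.777)·(-0.21,3.79) + 0.777·(0.34,5.11) = (0.2174,4.8156)
  v3: (1-0.777)·(-4.71,0.12) + 0.777·(-1.4,0.81) = (-2.1381,0.6561)
  v4: (1-0.777)·(-0.49,-2.14) + 0.777·(0.14,-1.2) = (-0.0005,-1.4096)
  v5: (1-0.777)·(1.93,-0.55) + 0.777·(4.39,-0.32) = (3.8414,-0.3713)
Perimeter = Σ |v_{i+1} − v_i|:
  edge 1→2: √(-4.0055² + 3.5851²) = 5.3756 (running 5.3756)
  edge 2→3: √(-2.3555² + -4.1595²) = 4.7801 (running 10.1557)
  edge 3→4: √(2.1376² + -2.0657²) = 2.9727 (running 13.1284)
  edge 4→5: √(3.8419² + 1.0383²) = 3.9797 (running 17.1082)
  edge 5→1: √(0.3814² + 1.6018²) = 1.6466 (running 18.7547)
Perimeter = 18.7547

Perimeter at t=0.777: 18.7547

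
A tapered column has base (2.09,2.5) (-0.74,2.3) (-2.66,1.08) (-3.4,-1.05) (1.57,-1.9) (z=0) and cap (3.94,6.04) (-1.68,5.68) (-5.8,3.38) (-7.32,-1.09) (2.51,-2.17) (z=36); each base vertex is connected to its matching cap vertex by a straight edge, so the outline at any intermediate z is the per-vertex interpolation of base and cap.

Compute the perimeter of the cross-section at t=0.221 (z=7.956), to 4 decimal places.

Perimeter at t=0.221: 20.4706

Cross-section at t=0.221: each vertex is (1-t)·p0[i] + t·p1[i].
  v1: (1-0.221)·(2.09,2.5) + 0.221·(3.94,6.04) = (2.4989,3.2823)
  v2: (1-0.221)·(-0.74,2.3) + 0.221·(-1.68,5.68) = (-0.9477,3.0470)
  v3: (1-0.221)·(-2.66,1.08) + 0.221·(-5.8,3.38) = (-3.3539,1.5883)
  v4: (1-0.221)·(-3.4,-1.05) + 0.221·(-7.32,-1.09) = (-4.2663,-1.0588)
  v5: (1-0.221)·(1.57,-1.9) + 0.221·(2.51,-2.17) = (1.7777,-1.9597)
Perimeter = Σ |v_{i+1} − v_i|:
  edge 1→2: √(-3.4466² + -0.2354²) = 3.4546 (running 3.4546)
  edge 2→3: √(-2.4062² + -1.4587²) = 2.8138 (running 6.2684)
  edge 3→4: √(-0.9124² + -2.6471²) = 2.8000 (running 9.0684)
  edge 4→5: √(6.0441² + -0.9008²) = 6.1108 (running 15.1792)
  edge 5→1: √(0.7211² + 5.2420²) = 5.2914 (running 20.4706)
Perimeter = 20.4706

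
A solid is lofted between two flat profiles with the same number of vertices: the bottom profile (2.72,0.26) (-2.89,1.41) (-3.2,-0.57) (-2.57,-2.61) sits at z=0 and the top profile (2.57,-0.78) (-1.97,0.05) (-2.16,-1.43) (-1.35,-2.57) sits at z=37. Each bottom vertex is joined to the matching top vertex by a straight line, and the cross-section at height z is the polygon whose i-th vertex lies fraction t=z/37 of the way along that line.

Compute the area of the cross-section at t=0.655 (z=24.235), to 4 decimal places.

Area at t=0.655: 8.1595

Cross-section at t=0.655: each vertex is (1-t)·p0[i] + t·p1[i].
  v1: (1-0.655)·(2.72,0.26) + 0.655·(2.57,-0.78) = (2.6218,-0.4212)
  v2: (1-0.655)·(-2.89,1.41) + 0.655·(-1.97,0.05) = (-2.2874,0.5192)
  v3: (1-0.655)·(-3.2,-0.57) + 0.655·(-2.16,-1.43) = (-2.5188,-1.1333)
  v4: (1-0.655)·(-2.57,-2.61) + 0.655·(-1.35,-2.57) = (-1.7709,-2.5838)
Shoelace sum Σ(x_i·y_{i+1} − x_{i+1}·y_i):
  i=1: 2.6218·0.5192 − -2.2874·-0.4212 = +0.3978 (running +0.3978)
  i=2: -2.2874·-1.1333 − -2.5188·0.5192 = +3.9001 (running +4.2978)
  i=3: -2.5188·-2.5838 − -1.7709·-1.1333 = +4.5011 (running +8.7989)
  i=4: -1.7709·-0.4212 − 2.6218·-2.5838 = +7.5200 (running +16.3189)
Area = |Σ|/2 = |16.3189|/2 = 8.1595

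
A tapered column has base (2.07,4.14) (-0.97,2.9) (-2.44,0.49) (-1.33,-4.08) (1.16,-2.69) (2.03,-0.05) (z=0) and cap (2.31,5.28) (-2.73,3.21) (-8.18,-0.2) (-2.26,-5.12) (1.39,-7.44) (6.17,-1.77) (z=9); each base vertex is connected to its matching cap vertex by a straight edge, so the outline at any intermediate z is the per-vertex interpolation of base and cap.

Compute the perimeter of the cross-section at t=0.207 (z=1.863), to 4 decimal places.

Perimeter at t=0.207: 23.6259

Cross-section at t=0.207: each vertex is (1-t)·p0[i] + t·p1[i].
  v1: (1-0.207)·(2.07,4.14) + 0.207·(2.31,5.28) = (2.1197,4.3760)
  v2: (1-0.207)·(-0.97,2.9) + 0.207·(-2.73,3.21) = (-1.3343,2.9642)
  v3: (1-0.207)·(-2.44,0.49) + 0.207·(-8.18,-0.2) = (-3.6282,0.3472)
  v4: (1-0.207)·(-1.33,-4.08) + 0.207·(-2.26,-5.12) = (-1.5225,-4.2953)
  v5: (1-0.207)·(1.16,-2.69) + 0.207·(1.39,-7.44) = (1.2076,-3.6733)
  v6: (1-0.207)·(2.03,-0.05) + 0.207·(6.17,-1.77) = (2.8870,-0.4060)
Perimeter = Σ |v_{i+1} − v_i|:
  edge 1→2: √(-3.4540² + -1.4118²) = 3.7314 (running 3.7314)
  edge 2→3: √(-2.2939² + -2.6170²) = 3.4800 (running 7.2114)
  edge 3→4: √(2.1057² + -4.6425²) = 5.0977 (running 12.3091)
  edge 4→5: √(2.7301² + 0.6220²) = 2.8001 (running 15.1092)
  edge 5→6: √(1.6794² + 3.2672²) = 3.6735 (running 18.7827)
  edge 6→1: √(-0.7673² + 4.7820²) = 4.8432 (running 23.6259)
Perimeter = 23.6259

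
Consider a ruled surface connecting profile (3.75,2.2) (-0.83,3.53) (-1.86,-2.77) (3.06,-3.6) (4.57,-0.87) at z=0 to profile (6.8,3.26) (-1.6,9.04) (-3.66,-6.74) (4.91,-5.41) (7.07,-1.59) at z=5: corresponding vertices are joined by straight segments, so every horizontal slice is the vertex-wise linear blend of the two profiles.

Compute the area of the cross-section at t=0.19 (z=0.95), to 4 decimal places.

Area at t=0.19: 44.6616

Cross-section at t=0.19: each vertex is (1-t)·p0[i] + t·p1[i].
  v1: (1-0.19)·(3.75,2.2) + 0.19·(6.8,3.26) = (4.3295,2.4014)
  v2: (1-0.19)·(-0.83,3.53) + 0.19·(-1.6,9.04) = (-0.9763,4.5769)
  v3: (1-0.19)·(-1.86,-2.77) + 0.19·(-3.66,-6.74) = (-2.2020,-3.5243)
  v4: (1-0.19)·(3.06,-3.6) + 0.19·(4.91,-5.41) = (3.4115,-3.9439)
  v5: (1-0.19)·(4.57,-0.87) + 0.19·(7.07,-1.59) = (5.0450,-1.0068)
Shoelace sum Σ(x_i·y_{i+1} − x_{i+1}·y_i):
  i=1: 4.3295·4.5769 − -0.9763·2.4014 = +22.1602 (running +22.1602)
  i=2: -0.9763·-3.5243 − -2.2020·4.5769 = +13.5191 (running +35.6793)
  i=3: -2.2020·-3.9439 − 3.4115·-3.5243 = +20.7076 (running +56.3869)
  i=4: 3.4115·-1.0068 − 5.0450·-3.9439 = +16.4623 (running +72.8492)
  i=5: 5.0450·2.4014 − 4.3295·-1.0068 = +16.4740 (running +89.3232)
Area = |Σ|/2 = |89.3232|/2 = 44.6616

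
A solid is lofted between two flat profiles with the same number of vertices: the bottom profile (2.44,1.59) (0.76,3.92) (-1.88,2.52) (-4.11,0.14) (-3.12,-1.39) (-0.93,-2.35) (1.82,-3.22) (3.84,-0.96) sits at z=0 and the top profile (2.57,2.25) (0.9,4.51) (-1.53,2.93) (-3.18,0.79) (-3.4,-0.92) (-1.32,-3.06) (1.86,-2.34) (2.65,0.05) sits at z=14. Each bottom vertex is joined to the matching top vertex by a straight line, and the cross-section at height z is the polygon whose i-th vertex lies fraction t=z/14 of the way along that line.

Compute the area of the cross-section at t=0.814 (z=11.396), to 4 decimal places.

Cross-section at t=0.814: each vertex is (1-t)·p0[i] + t·p1[i].
  v1: (1-0.814)·(2.44,1.59) + 0.814·(2.57,2.25) = (2.5458,2.1272)
  v2: (1-0.814)·(0.76,3.92) + 0.814·(0.9,4.51) = (0.8740,4.4003)
  v3: (1-0.814)·(-1.88,2.52) + 0.814·(-1.53,2.93) = (-1.5951,2.8537)
  v4: (1-0.814)·(-4.11,0.14) + 0.814·(-3.18,0.79) = (-3.3530,0.6691)
  v5: (1-0.814)·(-3.12,-1.39) + 0.814·(-3.4,-0.92) = (-3.3479,-1.0074)
  v6: (1-0.814)·(-0.93,-2.35) + 0.814·(-1.32,-3.06) = (-1.2475,-2.9279)
  v7: (1-0.814)·(1.82,-3.22) + 0.814·(1.86,-2.34) = (1.8526,-2.5037)
  v8: (1-0.814)·(3.84,-0.96) + 0.814·(2.65,0.05) = (2.8713,-0.1379)
Shoelace sum Σ(x_i·y_{i+1} − x_{i+1}·y_i):
  i=1: 2.5458·4.4003 − 0.8740·2.1272 = +9.3431 (running +9.3431)
  i=2: 0.8740·2.8537 − -1.5951·4.4003 = +9.5129 (running +18.8561)
  i=3: -1.5951·0.6691 − -3.3530·2.8537 = +8.5013 (running +27.3573)
  i=4: -3.3530·-1.0074 − -3.3479·0.6691 = +5.6180 (running +32.9753)
  i=5: -3.3479·-2.9279 − -1.2475·-1.0074 = +8.5458 (running +41.5211)
  i=6: -1.2475·-2.5037 − 1.8526·-2.9279 = +8.5474 (running +50.0685)
  i=7: 1.8526·-0.1379 − 2.8713·-2.5037 = +6.9335 (running +57.0020)
  i=8: 2.8713·2.1272 − 2.5458·-0.1379 = +6.4590 (running +63.4610)
Area = |Σ|/2 = |63.4610|/2 = 31.7305

Area at t=0.814: 31.7305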